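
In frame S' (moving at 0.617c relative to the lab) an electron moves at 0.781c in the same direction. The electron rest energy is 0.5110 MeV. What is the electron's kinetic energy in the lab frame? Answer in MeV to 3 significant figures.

K ≈ 1.03 MeV

u_lab = (0.781 + 0.617)/(1 + 0.781×0.617) = 0.943398
γ = 1/√(1 − 0.943398²) = 3.0151
K = (γ − 1)m₀c² = (3.0151 − 1) × 0.5110 = 2.0151 × 0.5110 = 1.03 MeV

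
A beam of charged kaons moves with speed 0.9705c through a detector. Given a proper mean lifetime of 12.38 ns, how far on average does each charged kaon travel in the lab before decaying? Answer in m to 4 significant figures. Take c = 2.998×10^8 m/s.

γ = 1/√(1 − 0.9705²) = 4.14764
Dilated lifetime: Δt = γτ₀ = 4.14764 × 12.38 ns = 51.3477 ns
d = vΔt = 0.9705c × 51.3477 ns = 2.90956×10^8 m/s × 5.13477×10^-8 s = 14.94 m

d ≈ 14.94 m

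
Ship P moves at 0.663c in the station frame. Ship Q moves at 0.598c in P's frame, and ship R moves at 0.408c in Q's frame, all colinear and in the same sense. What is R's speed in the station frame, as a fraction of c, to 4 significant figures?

u ≈ 0.9580c

Compose boost 2: (0.598 + 0.663)/(1 + 0.598×0.663) = 1.261/1.39647 = 0.902989
Compose boost 3: (0.408 + 0.902989)/(1 + 0.408×0.902989) = 1.31099/1.36842 = 0.9580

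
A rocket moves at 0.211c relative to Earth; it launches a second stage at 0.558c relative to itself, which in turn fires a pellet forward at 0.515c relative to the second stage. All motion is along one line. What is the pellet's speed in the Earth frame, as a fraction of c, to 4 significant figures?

u ≈ 0.8883c

Compose boost 2: (0.558 + 0.211)/(1 + 0.558×0.211) = 0.7690/1.11774 = 0.687997
Compose boost 3: (0.515 + 0.687997)/(1 + 0.515×0.687997) = 1.20300/1.35432 = 0.8883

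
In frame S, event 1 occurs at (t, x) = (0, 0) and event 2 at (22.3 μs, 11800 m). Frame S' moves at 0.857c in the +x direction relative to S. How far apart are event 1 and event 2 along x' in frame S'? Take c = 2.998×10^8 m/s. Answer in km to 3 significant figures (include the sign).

γ = 1/√(1 − 0.857²) = 1.9406
Δx' = γ(Δx − vΔt) = 1.9406 × (11800 m − 0.857×(2.998×10^8 m/s)×22.3×10^-6 s)
= 1.9406 × (6070.5 m) = 11.8 km

Δx' ≈ 11.8 km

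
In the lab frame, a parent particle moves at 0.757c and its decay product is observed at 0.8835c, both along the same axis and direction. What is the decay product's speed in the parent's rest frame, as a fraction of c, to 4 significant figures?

Inverse velocity addition: u' = (u − v)/(1 − uv/c²)
= (0.8835 − 0.757)/(1 − 0.8835×0.757) = 0.1265/0.331191 = 0.3820

u' ≈ 0.3820c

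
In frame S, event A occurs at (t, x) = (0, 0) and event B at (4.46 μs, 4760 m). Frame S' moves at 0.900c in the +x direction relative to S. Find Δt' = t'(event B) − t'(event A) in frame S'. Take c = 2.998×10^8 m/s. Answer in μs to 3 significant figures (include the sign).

γ = 1/√(1 − 0.900²) = 2.2942
Δt' = γ(Δt − vΔx/c²) = 2.2942 × (4.46 μs − 0.900×4760 m / (2.998×10^8 m/s))
= 2.2942 × (-9.8295 μs) = -22.6 μs

Δt' ≈ -22.6 μs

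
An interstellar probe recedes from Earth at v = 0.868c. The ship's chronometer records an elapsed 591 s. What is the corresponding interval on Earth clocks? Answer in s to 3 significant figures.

γ = 1/√(1 − 0.868²) = 2.0138
Time dilation: Δt = γτ₀ = 2.0138 × 591 s = 1190 s

Δt ≈ 1190 s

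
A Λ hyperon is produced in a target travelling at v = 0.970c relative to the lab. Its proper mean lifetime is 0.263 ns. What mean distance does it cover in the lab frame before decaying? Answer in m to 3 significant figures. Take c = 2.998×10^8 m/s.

γ = 1/√(1 − 0.970²) = 4.1135
Dilated lifetime: Δt = γτ₀ = 4.1135 × 0.263 ns = 1.0818 ns
d = vΔt = 0.970c × 1.0818 ns = 2.9081×10^8 m/s × 1.0818×10^-9 s = 0.315 m

d ≈ 0.315 m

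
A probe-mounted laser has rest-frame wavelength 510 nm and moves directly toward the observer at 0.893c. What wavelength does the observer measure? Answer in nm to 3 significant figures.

Relativistic Doppler: λ_obs = λ_src √((1−β)/(1+β))
= 510 × √(0.10700/1.8930) = 510 × 0.23775 = 121 nm

λ_obs ≈ 121 nm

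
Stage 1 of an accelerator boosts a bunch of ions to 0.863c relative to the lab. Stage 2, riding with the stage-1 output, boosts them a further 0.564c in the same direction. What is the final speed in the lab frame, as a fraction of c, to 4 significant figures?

u ≈ 0.9598c

Compose boost 2: (0.564 + 0.863)/(1 + 0.564×0.863) = 1.427/1.48673 = 0.9598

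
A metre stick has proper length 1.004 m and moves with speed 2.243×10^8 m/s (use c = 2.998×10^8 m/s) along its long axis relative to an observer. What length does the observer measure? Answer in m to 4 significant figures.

L ≈ 0.6662 m

β = v/c = 2.243×10^8 / 2.998×10^8 = 0.748165
γ = 1/√(1 − 0.748165²) = 1.50713
Length contraction: L = L₀/γ = 1.004/1.50713 = 0.6662 m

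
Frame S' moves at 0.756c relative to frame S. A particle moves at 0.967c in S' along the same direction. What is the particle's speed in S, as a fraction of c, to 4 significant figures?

u ≈ 0.9953c

Relativistic velocity addition: u = (u' + v)/(1 + u'v/c²)
= (0.967 + 0.756)/(1 + 0.967×0.756) = 1.723/1.73105 = 0.9953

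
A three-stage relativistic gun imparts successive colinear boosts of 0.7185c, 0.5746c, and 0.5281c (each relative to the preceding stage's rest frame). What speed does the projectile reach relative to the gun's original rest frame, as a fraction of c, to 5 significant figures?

u ≈ 0.97304c

Compose boost 2: (0.5746 + 0.7185)/(1 + 0.5746×0.7185) = 1.2931/1.412850 = 0.9152422
Compose boost 3: (0.5281 + 0.9152422)/(1 + 0.5281×0.9152422) = 1.443342/1.483339 = 0.97304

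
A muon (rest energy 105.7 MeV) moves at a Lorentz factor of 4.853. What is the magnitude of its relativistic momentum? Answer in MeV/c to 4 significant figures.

β = √(1 − 1/γ²) = √(1 − 1/4.853²) = 0.978540
p = γβm₀c = 4.853 × 0.978540 × 105.7 MeV/c = 502.0 MeV/c

p ≈ 502.0 MeV/c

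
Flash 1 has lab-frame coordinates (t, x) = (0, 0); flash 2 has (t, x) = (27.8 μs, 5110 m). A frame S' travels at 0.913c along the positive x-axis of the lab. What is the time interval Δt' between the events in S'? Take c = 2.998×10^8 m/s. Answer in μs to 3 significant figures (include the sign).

Δt' ≈ 30.0 μs

γ = 1/√(1 − 0.913²) = 2.4512
Δt' = γ(Δt − vΔx/c²) = 2.4512 × (27.8 μs − 0.913×5110 m / (2.998×10^8 m/s))
= 2.4512 × (12.238 μs) = 30.0 μs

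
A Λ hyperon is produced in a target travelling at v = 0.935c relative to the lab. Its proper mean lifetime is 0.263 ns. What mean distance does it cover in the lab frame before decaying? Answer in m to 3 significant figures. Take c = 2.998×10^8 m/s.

γ = 1/√(1 − 0.935²) = 2.8197
Dilated lifetime: Δt = γτ₀ = 2.8197 × 0.263 ns = 0.74158 ns
d = vΔt = 0.935c × 0.74158 ns = 2.8031×10^8 m/s × 7.4158×10^-10 s = 0.208 m

d ≈ 0.208 m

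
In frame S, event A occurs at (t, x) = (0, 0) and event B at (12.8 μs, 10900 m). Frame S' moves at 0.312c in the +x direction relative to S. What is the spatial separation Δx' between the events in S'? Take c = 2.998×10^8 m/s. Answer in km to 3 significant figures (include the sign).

γ = 1/√(1 − 0.312²) = 1.0525
Δx' = γ(Δx − vΔt) = 1.0525 × (10900 m − 0.312×(2.998×10^8 m/s)×12.8×10^-6 s)
= 1.0525 × (9702.7 m) = 10.2 km

Δx' ≈ 10.2 km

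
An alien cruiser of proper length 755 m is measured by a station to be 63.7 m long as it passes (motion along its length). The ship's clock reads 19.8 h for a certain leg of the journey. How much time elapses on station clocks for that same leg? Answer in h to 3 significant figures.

Δt ≈ 235 h

Length contraction ⇒ γ = L₀/L = 755/63.7 = 11.852
Time dilation: Δt = γτ₀ = 11.852 × 19.8 h = 235 h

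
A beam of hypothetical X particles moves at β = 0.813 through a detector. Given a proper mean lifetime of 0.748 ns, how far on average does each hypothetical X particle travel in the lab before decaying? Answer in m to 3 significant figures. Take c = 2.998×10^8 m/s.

d ≈ 0.313 m

γ = 1/√(1 − 0.813²) = 1.7174
Dilated lifetime: Δt = γτ₀ = 1.7174 × 0.748 ns = 1.2846 ns
d = vΔt = 0.813c × 1.2846 ns = 2.4374×10^8 m/s × 1.2846×10^-9 s = 0.313 m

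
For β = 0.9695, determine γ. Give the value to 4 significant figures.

γ ≈ 4.080

γ = 1/√(1 − β²) = 1/√(1 − 0.9695²) = 1/√(0.0600697) = 4.080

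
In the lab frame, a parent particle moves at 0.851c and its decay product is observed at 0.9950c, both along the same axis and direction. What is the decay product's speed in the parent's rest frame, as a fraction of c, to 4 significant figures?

u' ≈ 0.9396c

Inverse velocity addition: u' = (u − v)/(1 − uv/c²)
= (0.9950 − 0.851)/(1 − 0.9950×0.851) = 0.1440/0.153255 = 0.9396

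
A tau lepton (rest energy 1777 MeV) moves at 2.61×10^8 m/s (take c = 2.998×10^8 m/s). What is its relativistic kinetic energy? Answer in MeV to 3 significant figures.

β = v/c = 2.61×10^8 / 2.998×10^8 = 0.87058
γ = 1/√(1 − 0.87058²) = 2.0324
K = (γ − 1)m₀c² = (2.0324 − 1) × 1777 MeV = 1.0324 × 1777 MeV = 1830 MeV

K ≈ 1830 MeV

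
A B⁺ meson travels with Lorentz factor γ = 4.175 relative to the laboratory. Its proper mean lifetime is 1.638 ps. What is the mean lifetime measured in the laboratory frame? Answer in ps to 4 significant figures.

γ = 4.175 (given)
Time dilation: Δt = γτ₀ = 4.175 × 1.638 ps = 6.839 ps

Δt ≈ 6.839 ps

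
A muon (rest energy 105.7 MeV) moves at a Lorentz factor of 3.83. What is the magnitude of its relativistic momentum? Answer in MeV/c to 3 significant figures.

β = √(1 − 1/γ²) = √(1 − 1/3.83²) = 0.96531
p = γβm₀c = 3.83 × 0.96531 × 105.7 MeV/c = 391 MeV/c

p ≈ 391 MeV/c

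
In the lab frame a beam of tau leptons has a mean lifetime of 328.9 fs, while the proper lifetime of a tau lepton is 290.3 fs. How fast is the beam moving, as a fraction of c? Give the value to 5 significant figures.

β ≈ 0.47005

γ = Δt/τ₀ = 328.9/290.3 = 1.132966
β = √(1 − 1/γ²) = √(1 − 1/1.132966²) = 0.47005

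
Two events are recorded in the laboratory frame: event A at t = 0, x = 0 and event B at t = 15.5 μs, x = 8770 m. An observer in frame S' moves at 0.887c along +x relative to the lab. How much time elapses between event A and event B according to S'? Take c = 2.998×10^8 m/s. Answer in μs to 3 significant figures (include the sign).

γ = 1/√(1 − 0.887²) = 2.1656
Δt' = γ(Δt − vΔx/c²) = 2.1656 × (15.5 μs − 0.887×8770 m / (2.998×10^8 m/s))
= 2.1656 × (-10.447 μs) = -22.6 μs

Δt' ≈ -22.6 μs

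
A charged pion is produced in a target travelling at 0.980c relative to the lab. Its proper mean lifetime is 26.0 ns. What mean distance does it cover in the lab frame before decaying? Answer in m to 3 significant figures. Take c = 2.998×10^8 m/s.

d ≈ 38.4 m

γ = 1/√(1 − 0.980²) = 5.0252
Dilated lifetime: Δt = γτ₀ = 5.0252 × 26.0 ns = 130.65 ns
d = vΔt = 0.980c × 130.65 ns = 2.9380×10^8 m/s × 1.3065×10^-7 s = 38.4 m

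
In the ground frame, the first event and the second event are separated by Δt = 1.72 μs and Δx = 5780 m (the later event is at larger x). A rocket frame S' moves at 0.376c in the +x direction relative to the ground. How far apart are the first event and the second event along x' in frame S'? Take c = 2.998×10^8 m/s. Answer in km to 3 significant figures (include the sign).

γ = 1/√(1 − 0.376²) = 1.0792
Δx' = γ(Δx − vΔt) = 1.0792 × (5780 m − 0.376×(2.998×10^8 m/s)×1.72×10^-6 s)
= 1.0792 × (5586.1 m) = 6.03 km

Δx' ≈ 6.03 km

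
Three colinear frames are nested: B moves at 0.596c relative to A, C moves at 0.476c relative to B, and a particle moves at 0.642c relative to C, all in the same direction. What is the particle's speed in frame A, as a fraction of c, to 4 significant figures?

Compose boost 2: (0.476 + 0.596)/(1 + 0.476×0.596) = 1.072/1.28370 = 0.835089
Compose boost 3: (0.642 + 0.835089)/(1 + 0.642×0.835089) = 1.47709/1.53613 = 0.9616

u ≈ 0.9616c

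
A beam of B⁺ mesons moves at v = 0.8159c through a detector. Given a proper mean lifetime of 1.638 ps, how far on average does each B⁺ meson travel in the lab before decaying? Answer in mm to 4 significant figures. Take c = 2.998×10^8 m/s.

d ≈ 0.6930 mm

γ = 1/√(1 − 0.8159²) = 1.72953
Dilated lifetime: Δt = γτ₀ = 1.72953 × 1.638 ps = 2.83296 ps
d = vΔt = 0.8159c × 2.83296 ps = 2.44607×10^8 m/s × 2.83296×10^-12 s = 0.6930 mm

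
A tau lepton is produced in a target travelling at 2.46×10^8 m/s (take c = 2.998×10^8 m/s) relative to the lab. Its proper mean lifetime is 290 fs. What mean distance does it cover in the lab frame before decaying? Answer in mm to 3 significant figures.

β = v/c = 2.46×10^8 / 2.998×10^8 = 0.82055
γ = 1/√(1 − 0.82055²) = 1.7495
Dilated lifetime: Δt = γτ₀ = 1.7495 × 290 fs = 507.37 fs
d = vΔt = 0.82055c × 507.37 fs = 2.4600×10^8 m/s × 5.0737×10^-13 s = 0.125 mm

d ≈ 0.125 mm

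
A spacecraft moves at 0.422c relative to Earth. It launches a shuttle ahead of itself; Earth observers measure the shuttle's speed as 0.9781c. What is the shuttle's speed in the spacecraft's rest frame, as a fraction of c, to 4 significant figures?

u' ≈ 0.9470c

Inverse velocity addition: u' = (u − v)/(1 − uv/c²)
= (0.9781 − 0.422)/(1 − 0.9781×0.422) = 0.5561/0.587242 = 0.9470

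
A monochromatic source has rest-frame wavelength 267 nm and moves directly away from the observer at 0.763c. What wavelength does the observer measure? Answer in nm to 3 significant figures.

λ_obs ≈ 728 nm

Relativistic Doppler: λ_obs = λ_src √((1+β)/(1−β))
= 267 × √(1.7630/0.23700) = 267 × 2.7274 = 728 nm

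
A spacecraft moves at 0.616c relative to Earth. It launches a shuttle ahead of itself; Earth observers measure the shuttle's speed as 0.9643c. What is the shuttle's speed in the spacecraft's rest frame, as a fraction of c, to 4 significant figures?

u' ≈ 0.8579c

Inverse velocity addition: u' = (u − v)/(1 − uv/c²)
= (0.9643 − 0.616)/(1 − 0.9643×0.616) = 0.3483/0.405991 = 0.8579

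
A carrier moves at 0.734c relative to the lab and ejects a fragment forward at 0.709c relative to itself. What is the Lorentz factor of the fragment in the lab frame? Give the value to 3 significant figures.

u_lab = (0.709 + 0.734)/(1 + 0.709×0.734) = 1.443/1.52041 = 0.949089
γ = 1/√(1 − 0.949089²) = 3.17

γ ≈ 3.17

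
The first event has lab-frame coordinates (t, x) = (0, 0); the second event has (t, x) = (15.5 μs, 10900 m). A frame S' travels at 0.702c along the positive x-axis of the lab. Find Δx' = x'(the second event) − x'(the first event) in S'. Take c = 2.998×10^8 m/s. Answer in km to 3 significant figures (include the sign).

γ = 1/√(1 − 0.702²) = 1.4041
Δx' = γ(Δx − vΔt) = 1.4041 × (10900 m − 0.702×(2.998×10^8 m/s)×15.5×10^-6 s)
= 1.4041 × (7637.9 m) = 10.7 km

Δx' ≈ 10.7 km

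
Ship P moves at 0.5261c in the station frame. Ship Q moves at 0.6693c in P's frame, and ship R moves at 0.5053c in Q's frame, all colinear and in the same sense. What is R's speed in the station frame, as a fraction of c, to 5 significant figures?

Compose boost 2: (0.6693 + 0.5261)/(1 + 0.6693×0.5261) = 1.1954/1.352119 = 0.8840940
Compose boost 3: (0.5053 + 0.8840940)/(1 + 0.5053×0.8840940) = 1.389394/1.446733 = 0.96037

u ≈ 0.96037c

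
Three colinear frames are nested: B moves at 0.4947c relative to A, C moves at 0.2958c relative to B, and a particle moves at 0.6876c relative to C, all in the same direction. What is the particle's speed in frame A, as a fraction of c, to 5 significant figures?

u ≈ 0.93422c

Compose boost 2: (0.2958 + 0.4947)/(1 + 0.2958×0.4947) = 0.79050/1.146332 = 0.6895906
Compose boost 3: (0.6876 + 0.6895906)/(1 + 0.6876×0.6895906) = 1.377191/1.474163 = 0.93422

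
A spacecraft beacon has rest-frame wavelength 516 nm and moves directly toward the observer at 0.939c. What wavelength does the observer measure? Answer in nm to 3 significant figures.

λ_obs ≈ 91.5 nm

Relativistic Doppler: λ_obs = λ_src √((1−β)/(1+β))
= 516 × √(0.061000/1.9390) = 516 × 0.17737 = 91.5 nm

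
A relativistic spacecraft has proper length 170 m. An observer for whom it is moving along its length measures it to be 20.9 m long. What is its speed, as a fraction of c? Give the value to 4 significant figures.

γ = L₀/L = 170/20.9 = 8.13397
β = √(1 − 1/γ²) = 0.9924

β ≈ 0.9924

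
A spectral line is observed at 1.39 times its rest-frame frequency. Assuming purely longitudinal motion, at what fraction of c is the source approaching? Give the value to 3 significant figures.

β ≈ 0.318

f_obs/f_src = √((1+β)/(1−β)) = 1.39  ⇒  (1+β)/(1−β) = 1.9321
β = |1 − D²|/(1 + D²) = |1 − 1.9321|/(1 + 1.9321) = 0.318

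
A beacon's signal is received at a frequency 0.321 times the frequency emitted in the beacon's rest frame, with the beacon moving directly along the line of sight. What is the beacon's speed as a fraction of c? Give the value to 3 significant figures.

f_obs/f_src = √((1−β)/(1+β)) = 0.321  ⇒  (1−β)/(1+β) = 0.10304
β = |1 − D²|/(1 + D²) = |1 − 0.10304|/(1 + 0.10304) = 0.813

β ≈ 0.813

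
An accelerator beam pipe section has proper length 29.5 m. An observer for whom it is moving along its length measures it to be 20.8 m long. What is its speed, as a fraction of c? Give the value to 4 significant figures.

γ = L₀/L = 29.5/20.8 = 1.41827
β = √(1 − 1/γ²) = 0.7091

β ≈ 0.7091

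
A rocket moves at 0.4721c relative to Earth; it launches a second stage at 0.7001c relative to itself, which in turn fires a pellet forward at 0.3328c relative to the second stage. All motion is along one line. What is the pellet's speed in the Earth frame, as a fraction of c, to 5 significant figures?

Compose boost 2: (0.7001 + 0.4721)/(1 + 0.7001×0.4721) = 1.1722/1.330517 = 0.8810108
Compose boost 3: (0.3328 + 0.8810108)/(1 + 0.3328×0.8810108) = 1.213811/1.293200 = 0.93861

u ≈ 0.93861c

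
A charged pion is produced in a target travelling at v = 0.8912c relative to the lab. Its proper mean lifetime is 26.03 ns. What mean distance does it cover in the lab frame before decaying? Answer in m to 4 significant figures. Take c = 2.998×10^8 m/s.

d ≈ 15.33 m

γ = 1/√(1 − 0.8912²) = 2.20453
Dilated lifetime: Δt = γτ₀ = 2.20453 × 26.03 ns = 57.3840 ns
d = vΔt = 0.8912c × 57.3840 ns = 2.67182×10^8 m/s × 5.73840×10^-8 s = 15.33 m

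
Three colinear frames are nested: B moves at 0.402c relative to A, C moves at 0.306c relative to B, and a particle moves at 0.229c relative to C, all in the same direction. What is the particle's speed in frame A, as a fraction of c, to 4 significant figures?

Compose boost 2: (0.306 + 0.402)/(1 + 0.306×0.402) = 0.7080/1.12301 = 0.630447
Compose boost 3: (0.229 + 0.630447)/(1 + 0.229×0.630447) = 0.859447/1.14437 = 0.7510

u ≈ 0.7510c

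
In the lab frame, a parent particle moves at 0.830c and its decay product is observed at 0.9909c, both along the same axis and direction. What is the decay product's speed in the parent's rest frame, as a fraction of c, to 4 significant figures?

Inverse velocity addition: u' = (u − v)/(1 − uv/c²)
= (0.9909 − 0.830)/(1 − 0.9909×0.830) = 0.1609/0.177553 = 0.9062

u' ≈ 0.9062c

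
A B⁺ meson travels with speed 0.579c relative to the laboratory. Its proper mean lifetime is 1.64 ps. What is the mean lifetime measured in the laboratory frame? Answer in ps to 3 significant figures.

γ = 1/√(1 − 0.579²) = 1.2265
Time dilation: Δt = γτ₀ = 1.2265 × 1.64 ps = 2.01 ps

Δt ≈ 2.01 ps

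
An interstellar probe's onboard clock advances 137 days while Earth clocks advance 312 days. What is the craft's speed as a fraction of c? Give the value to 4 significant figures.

γ = Δt/τ₀ = 312/137 = 2.27737
β = √(1 − 1/γ²) = √(1 − 1/2.27737²) = 0.8984

β ≈ 0.8984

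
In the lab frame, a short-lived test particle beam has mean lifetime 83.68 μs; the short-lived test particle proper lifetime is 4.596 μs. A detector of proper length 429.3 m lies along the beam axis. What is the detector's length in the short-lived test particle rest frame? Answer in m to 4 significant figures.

L ≈ 23.58 m

Time dilation ⇒ γ = Δt/τ₀ = 83.68/4.596 = 18.2071
Length contraction: L = L₀/γ = 429.3/18.2071 = 23.58 m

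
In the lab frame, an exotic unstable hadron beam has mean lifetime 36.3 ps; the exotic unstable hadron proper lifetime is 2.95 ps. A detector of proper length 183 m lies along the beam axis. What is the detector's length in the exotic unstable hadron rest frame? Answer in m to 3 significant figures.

Time dilation ⇒ γ = Δt/τ₀ = 36.3/2.95 = 12.305
Length contraction: L = L₀/γ = 183/12.305 = 14.9 m

L ≈ 14.9 m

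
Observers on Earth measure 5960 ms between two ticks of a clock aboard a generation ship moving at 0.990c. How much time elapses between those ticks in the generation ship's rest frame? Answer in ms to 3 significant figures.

τ₀ ≈ 841 ms

γ = 1/√(1 − 0.990²) = 7.0888
Proper time: τ₀ = Δt/γ = 5960/7.0888 = 841 ms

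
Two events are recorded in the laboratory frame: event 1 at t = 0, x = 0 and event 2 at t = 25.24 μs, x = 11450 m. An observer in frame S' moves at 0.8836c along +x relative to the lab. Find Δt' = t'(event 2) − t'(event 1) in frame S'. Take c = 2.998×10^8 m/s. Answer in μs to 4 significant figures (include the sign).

Δt' ≈ -18.17 μs

γ = 1/√(1 − 0.8836²) = 2.13565
Δt' = γ(Δt − vΔx/c²) = 2.13565 × (25.24 μs − 0.8836×11450 m / (2.998×10^8 m/s))
= 2.13565 × (-8.50656 μs) = -18.17 μs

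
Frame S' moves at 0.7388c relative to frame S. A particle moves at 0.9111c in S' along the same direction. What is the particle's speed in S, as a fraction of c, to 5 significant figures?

Relativistic velocity addition: u = (u' + v)/(1 + u'v/c²)
= (0.9111 + 0.7388)/(1 + 0.9111×0.7388) = 1.6499/1.673121 = 0.98612

u ≈ 0.98612c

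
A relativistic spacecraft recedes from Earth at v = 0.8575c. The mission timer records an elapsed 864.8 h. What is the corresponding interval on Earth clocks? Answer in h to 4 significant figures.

Δt ≈ 1681 h

γ = 1/√(1 − 0.8575²) = 1.94370
Time dilation: Δt = γτ₀ = 1.94370 × 864.8 h = 1681 h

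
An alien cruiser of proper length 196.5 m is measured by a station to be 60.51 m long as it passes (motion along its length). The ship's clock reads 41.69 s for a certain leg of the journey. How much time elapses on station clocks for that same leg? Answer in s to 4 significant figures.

Δt ≈ 135.4 s

Length contraction ⇒ γ = L₀/L = 196.5/60.51 = 3.24740
Time dilation: Δt = γτ₀ = 3.24740 × 41.69 s = 135.4 s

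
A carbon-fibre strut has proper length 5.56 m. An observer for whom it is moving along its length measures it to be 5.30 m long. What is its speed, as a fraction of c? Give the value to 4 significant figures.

β ≈ 0.3022

γ = L₀/L = 5.56/5.30 = 1.04906
β = √(1 − 1/γ²) = 0.3022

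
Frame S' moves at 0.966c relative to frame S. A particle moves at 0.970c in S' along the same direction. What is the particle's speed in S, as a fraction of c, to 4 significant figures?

Relativistic velocity addition: u = (u' + v)/(1 + u'v/c²)
= (0.970 + 0.966)/(1 + 0.970×0.966) = 1.936/1.93702 = 0.9995

u ≈ 0.9995c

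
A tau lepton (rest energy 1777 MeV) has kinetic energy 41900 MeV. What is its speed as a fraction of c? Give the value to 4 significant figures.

γ = 1 + K/(m₀c²) = 1 + 41900/1777 = 24.5791
β = √(1 − 1/γ²) = 0.9992

β ≈ 0.9992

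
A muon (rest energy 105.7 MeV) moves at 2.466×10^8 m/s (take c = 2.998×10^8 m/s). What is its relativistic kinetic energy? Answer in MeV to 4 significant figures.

β = v/c = 2.466×10^8 / 2.998×10^8 = 0.822548
γ = 1/√(1 − 0.822548²) = 1.75841
K = (γ − 1)m₀c² = (1.75841 − 1) × 105.7 MeV = 0.758411 × 105.7 MeV = 80.16 MeV

K ≈ 80.16 MeV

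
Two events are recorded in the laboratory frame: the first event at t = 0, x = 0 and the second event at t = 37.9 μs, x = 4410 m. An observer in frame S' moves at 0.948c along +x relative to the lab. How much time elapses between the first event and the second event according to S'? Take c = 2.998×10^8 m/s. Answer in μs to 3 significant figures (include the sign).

Δt' ≈ 75.3 μs

γ = 1/√(1 − 0.948²) = 3.1420
Δt' = γ(Δt − vΔx/c²) = 3.1420 × (37.9 μs − 0.948×4410 m / (2.998×10^8 m/s))
= 3.1420 × (23.955 μs) = 75.3 μs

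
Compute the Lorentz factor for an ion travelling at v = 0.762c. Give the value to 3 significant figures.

γ ≈ 1.54

γ = 1/√(1 − β²) = 1/√(1 − 0.762²) = 1/√(0.41936) = 1.54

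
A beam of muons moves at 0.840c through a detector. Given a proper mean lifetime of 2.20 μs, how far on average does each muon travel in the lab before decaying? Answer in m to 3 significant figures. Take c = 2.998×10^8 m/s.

γ = 1/√(1 − 0.840²) = 1.8430
Dilated lifetime: Δt = γτ₀ = 1.8430 × 2.20 μs = 4.0547 μs
d = vΔt = 0.840c × 4.0547 μs = 2.5183×10^8 m/s × 4.0547×10^-6 s = 1020 m

d ≈ 1020 m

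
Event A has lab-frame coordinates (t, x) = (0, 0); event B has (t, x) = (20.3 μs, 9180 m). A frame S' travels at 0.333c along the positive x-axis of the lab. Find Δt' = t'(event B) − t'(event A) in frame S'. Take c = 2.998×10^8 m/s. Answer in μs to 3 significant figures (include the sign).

γ = 1/√(1 − 0.333²) = 1.0605
Δt' = γ(Δt − vΔx/c²) = 1.0605 × (20.3 μs − 0.333×9180 m / (2.998×10^8 m/s))
= 1.0605 × (10.103 μs) = 10.7 μs

Δt' ≈ 10.7 μs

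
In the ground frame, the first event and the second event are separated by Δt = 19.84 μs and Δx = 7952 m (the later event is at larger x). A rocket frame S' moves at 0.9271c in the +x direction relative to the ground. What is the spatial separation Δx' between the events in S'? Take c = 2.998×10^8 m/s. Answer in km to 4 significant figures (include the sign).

γ = 1/√(1 − 0.9271²) = 2.66799
Δx' = γ(Δx − vΔt) = 2.66799 × (7952 m − 0.9271×(2.998×10^8 m/s)×19.84×10^-6 s)
= 2.66799 × (2437.58 m) = 6.503 km

Δx' ≈ 6.503 km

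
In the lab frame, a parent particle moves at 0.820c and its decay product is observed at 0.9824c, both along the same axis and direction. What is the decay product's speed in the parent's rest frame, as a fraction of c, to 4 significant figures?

Inverse velocity addition: u' = (u − v)/(1 − uv/c²)
= (0.9824 − 0.820)/(1 − 0.9824×0.820) = 0.1624/0.194432 = 0.8353

u' ≈ 0.8353c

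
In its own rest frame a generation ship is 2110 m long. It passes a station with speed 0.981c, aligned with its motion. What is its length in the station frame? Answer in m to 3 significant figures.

L ≈ 409 m

γ = 1/√(1 − 0.981²) = 5.1544
Length contraction: L = L₀/γ = 2110/5.1544 = 409 m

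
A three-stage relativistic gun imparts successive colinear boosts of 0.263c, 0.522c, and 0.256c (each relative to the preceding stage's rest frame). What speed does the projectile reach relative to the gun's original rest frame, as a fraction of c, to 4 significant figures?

u ≈ 0.8041c

Compose boost 2: (0.522 + 0.263)/(1 + 0.522×0.263) = 0.7850/1.13729 = 0.690240
Compose boost 3: (0.256 + 0.690240)/(1 + 0.256×0.690240) = 0.946240/1.17670 = 0.8041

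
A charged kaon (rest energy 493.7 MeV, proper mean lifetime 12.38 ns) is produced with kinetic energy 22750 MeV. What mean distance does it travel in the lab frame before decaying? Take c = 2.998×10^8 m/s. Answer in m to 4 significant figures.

γ = 1 + K/(m₀c²) = 1 + 22750/493.7 = 47.0806
β = √(1 − 1/γ²) = 0.999774
Dilated lifetime: γτ₀ = 47.0806 × 12.38 ns = 582.858 ns
d = βc·γτ₀ = 0.999774 × (2.998×10^8 m/s) × 5.82858×10^-7 s = 174.7 m

d ≈ 174.7 m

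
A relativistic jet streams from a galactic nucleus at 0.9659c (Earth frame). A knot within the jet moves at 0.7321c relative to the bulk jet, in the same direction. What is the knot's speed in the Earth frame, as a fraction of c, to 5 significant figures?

Relativistic velocity addition: u = (u' + v)/(1 + u'v/c²)
= (0.7321 + 0.9659)/(1 + 0.7321×0.9659) = 1.6980/1.707135 = 0.99465

u ≈ 0.99465c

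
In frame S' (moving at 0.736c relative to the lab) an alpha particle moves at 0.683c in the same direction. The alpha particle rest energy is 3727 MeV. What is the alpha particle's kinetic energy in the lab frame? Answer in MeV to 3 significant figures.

K ≈ 7600 MeV

u_lab = (0.683 + 0.736)/(1 + 0.683×0.736) = 0.944308
γ = 1/√(1 − 0.944308²) = 3.0389
K = (γ − 1)m₀c² = (3.0389 − 1) × 3727 = 2.0389 × 3727 = 7600 MeV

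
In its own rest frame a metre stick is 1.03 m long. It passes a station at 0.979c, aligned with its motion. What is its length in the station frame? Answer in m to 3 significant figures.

L ≈ 0.210 m

γ = 1/√(1 − 0.979²) = 4.9053
Length contraction: L = L₀/γ = 1.03/4.9053 = 0.210 m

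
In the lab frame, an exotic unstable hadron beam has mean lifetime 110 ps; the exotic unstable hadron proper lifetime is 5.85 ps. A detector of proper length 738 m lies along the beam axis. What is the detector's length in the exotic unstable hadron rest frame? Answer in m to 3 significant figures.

L ≈ 39.2 m

Time dilation ⇒ γ = Δt/τ₀ = 110/5.85 = 18.803
Length contraction: L = L₀/γ = 738/18.803 = 39.2 m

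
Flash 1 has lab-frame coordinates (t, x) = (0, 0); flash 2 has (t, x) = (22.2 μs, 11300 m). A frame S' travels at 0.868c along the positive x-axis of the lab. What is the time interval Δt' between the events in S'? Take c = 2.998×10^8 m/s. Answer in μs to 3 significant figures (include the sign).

Δt' ≈ -21.2 μs

γ = 1/√(1 − 0.868²) = 2.0138
Δt' = γ(Δt − vΔx/c²) = 2.0138 × (22.2 μs − 0.868×11300 m / (2.998×10^8 m/s))
= 2.0138 × (-10.516 μs) = -21.2 μs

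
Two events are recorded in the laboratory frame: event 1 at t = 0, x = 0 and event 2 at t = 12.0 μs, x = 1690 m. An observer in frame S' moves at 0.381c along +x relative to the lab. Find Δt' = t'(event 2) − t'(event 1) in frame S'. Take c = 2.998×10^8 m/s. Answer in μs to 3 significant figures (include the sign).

γ = 1/√(1 − 0.381²) = 1.0816
Δt' = γ(Δt − vΔx/c²) = 1.0816 × (12.0 μs − 0.381×1690 m / (2.998×10^8 m/s))
= 1.0816 × (9.8523 μs) = 10.7 μs

Δt' ≈ 10.7 μs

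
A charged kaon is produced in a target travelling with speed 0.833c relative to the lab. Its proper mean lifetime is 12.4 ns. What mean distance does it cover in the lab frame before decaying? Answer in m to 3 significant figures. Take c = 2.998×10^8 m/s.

d ≈ 5.60 m

γ = 1/√(1 − 0.833²) = 1.8074
Dilated lifetime: Δt = γτ₀ = 1.8074 × 12.4 ns = 22.412 ns
d = vΔt = 0.833c × 22.412 ns = 2.4973×10^8 m/s × 2.2412×10^-8 s = 5.60 m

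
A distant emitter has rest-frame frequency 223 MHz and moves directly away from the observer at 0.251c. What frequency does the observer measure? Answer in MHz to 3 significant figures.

Relativistic Doppler: f_obs = f_src √((1−β)/(1+β))
= 223 × √(0.74900/1.2510) = 223 × 0.77377 = 173 MHz

f_obs ≈ 173 MHz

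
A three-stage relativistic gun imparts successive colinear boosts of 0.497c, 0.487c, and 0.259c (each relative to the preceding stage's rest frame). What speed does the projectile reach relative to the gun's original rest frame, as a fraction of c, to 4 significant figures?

u ≈ 0.8723c

Compose boost 2: (0.487 + 0.497)/(1 + 0.487×0.497) = 0.9840/1.24204 = 0.792246
Compose boost 3: (0.259 + 0.792246)/(1 + 0.259×0.792246) = 1.05125/1.20519 = 0.8723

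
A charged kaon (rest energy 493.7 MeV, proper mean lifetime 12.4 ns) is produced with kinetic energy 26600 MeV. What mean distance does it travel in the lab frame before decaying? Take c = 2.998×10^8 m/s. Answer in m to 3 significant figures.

γ = 1 + K/(m₀c²) = 1 + 26600/493.7 = 54.879
β = √(1 − 1/γ²) = 0.99983
Dilated lifetime: γτ₀ = 54.879 × 12.4 ns = 680.50 ns
d = βc·γτ₀ = 0.99983 × (2.998×10^8 m/s) × 6.8050×10^-7 s = 204 m

d ≈ 204 m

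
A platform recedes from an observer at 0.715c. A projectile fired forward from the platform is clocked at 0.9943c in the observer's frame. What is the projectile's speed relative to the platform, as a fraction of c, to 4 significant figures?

u' ≈ 0.9662c

Inverse velocity addition: u' = (u − v)/(1 − uv/c²)
= (0.9943 − 0.715)/(1 − 0.9943×0.715) = 0.2793/0.289076 = 0.9662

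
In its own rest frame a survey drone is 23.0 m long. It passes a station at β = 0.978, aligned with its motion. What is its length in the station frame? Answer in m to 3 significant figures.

γ = 1/√(1 − 0.978²) = 4.7938
Length contraction: L = L₀/γ = 23.0/4.7938 = 4.80 m

L ≈ 4.80 m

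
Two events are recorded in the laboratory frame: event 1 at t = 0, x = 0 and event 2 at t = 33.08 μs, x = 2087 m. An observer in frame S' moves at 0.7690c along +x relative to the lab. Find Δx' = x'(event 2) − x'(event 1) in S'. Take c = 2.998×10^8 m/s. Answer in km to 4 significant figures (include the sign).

γ = 1/√(1 − 0.7690²) = 1.56434
Δx' = γ(Δx − vΔt) = 1.56434 × (2087 m − 0.7690×(2.998×10^8 m/s)×33.08×10^-6 s)
= 1.56434 × (-5539.47 m) = -8.666 km

Δx' ≈ -8.666 km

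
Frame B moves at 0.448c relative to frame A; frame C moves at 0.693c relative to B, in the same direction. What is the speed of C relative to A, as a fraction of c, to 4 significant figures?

Compose boost 2: (0.693 + 0.448)/(1 + 0.693×0.448) = 1.141/1.31046 = 0.8707

u ≈ 0.8707c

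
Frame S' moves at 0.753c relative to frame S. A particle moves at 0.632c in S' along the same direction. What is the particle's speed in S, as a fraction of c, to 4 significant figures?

Relativistic velocity addition: u = (u' + v)/(1 + u'v/c²)
= (0.632 + 0.753)/(1 + 0.632×0.753) = 1.385/1.47590 = 0.9384

u ≈ 0.9384c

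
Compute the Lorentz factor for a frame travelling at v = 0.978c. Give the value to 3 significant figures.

γ = 1/√(1 − β²) = 1/√(1 − 0.978²) = 1/√(0.043516) = 4.79

γ ≈ 4.79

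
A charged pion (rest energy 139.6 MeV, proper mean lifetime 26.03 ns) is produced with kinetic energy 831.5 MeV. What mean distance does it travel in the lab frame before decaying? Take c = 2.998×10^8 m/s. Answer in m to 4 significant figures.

d ≈ 53.72 m

γ = 1 + K/(m₀c²) = 1 + 831.5/139.6 = 6.95630
β = √(1 − 1/γ²) = 0.989613
Dilated lifetime: γτ₀ = 6.95630 × 26.03 ns = 181.073 ns
d = βc·γτ₀ = 0.989613 × (2.998×10^8 m/s) × 1.81073×10^-7 s = 53.72 m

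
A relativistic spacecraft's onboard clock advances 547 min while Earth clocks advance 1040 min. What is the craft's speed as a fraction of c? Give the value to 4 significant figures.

γ = Δt/τ₀ = 1040/547 = 1.90128
β = √(1 − 1/γ²) = √(1 − 1/1.90128²) = 0.8505

β ≈ 0.8505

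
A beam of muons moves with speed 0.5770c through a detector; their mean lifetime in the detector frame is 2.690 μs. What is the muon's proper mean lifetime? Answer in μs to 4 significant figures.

γ = 1/√(1 − 0.5770²) = 1.22437
Proper time: τ₀ = Δt/γ = 2.690/1.22437 = 2.197 μs

τ₀ ≈ 2.197 μs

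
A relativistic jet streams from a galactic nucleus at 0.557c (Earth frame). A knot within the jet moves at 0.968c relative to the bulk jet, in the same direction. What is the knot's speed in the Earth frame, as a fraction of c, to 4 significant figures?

Relativistic velocity addition: u = (u' + v)/(1 + u'v/c²)
= (0.968 + 0.557)/(1 + 0.968×0.557) = 1.525/1.53918 = 0.9908

u ≈ 0.9908c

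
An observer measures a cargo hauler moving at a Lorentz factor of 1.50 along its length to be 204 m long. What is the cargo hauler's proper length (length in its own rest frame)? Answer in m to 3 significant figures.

γ = 1.50 (given)
L₀ = γL = 1.50 × 204 = 306 m

L₀ ≈ 306 m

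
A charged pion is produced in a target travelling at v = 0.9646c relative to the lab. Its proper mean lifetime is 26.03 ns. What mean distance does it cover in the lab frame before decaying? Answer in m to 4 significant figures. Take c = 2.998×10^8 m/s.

d ≈ 28.54 m

γ = 1/√(1 − 0.9646²) = 3.79194
Dilated lifetime: Δt = γτ₀ = 3.79194 × 26.03 ns = 98.7042 ns
d = vΔt = 0.9646c × 98.7042 ns = 2.89187×10^8 m/s × 9.87042×10^-8 s = 28.54 m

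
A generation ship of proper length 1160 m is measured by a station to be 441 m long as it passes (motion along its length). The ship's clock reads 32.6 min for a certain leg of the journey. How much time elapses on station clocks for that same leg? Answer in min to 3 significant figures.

Length contraction ⇒ γ = L₀/L = 1160/441 = 2.6304
Time dilation: Δt = γτ₀ = 2.6304 × 32.6 min = 85.8 min

Δt ≈ 85.8 min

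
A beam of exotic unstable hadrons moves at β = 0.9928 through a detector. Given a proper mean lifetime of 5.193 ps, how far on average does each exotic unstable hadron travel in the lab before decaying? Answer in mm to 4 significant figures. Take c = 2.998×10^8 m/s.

d ≈ 12.90 mm

γ = 1/√(1 − 0.9928²) = 8.34837
Dilated lifetime: Δt = γτ₀ = 8.34837 × 5.193 ps = 43.3531 ps
d = vΔt = 0.9928c × 43.3531 ps = 2.97641×10^8 m/s × 4.33531×10^-11 s = 12.90 mm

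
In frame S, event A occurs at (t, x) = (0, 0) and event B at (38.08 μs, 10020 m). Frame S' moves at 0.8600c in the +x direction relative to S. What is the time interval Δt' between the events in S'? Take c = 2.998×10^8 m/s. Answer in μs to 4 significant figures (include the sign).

γ = 1/√(1 − 0.8600²) = 1.95965
Δt' = γ(Δt − vΔx/c²) = 1.95965 × (38.08 μs − 0.8600×10020 m / (2.998×10^8 m/s))
= 1.95965 × (9.33684 μs) = 18.30 μs

Δt' ≈ 18.30 μs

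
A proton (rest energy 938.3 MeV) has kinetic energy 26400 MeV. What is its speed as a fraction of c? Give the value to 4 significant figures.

β ≈ 0.9994

γ = 1 + K/(m₀c²) = 1 + 26400/938.3 = 29.1360
β = √(1 − 1/γ²) = 0.9994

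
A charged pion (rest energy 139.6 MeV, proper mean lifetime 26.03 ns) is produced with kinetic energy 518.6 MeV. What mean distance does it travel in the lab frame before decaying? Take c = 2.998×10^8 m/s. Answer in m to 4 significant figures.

γ = 1 + K/(m₀c²) = 1 + 518.6/139.6 = 4.71490
β = √(1 − 1/γ²) = 0.977249
Dilated lifetime: γτ₀ = 4.71490 × 26.03 ns = 122.729 ns
d = βc·γτ₀ = 0.977249 × (2.998×10^8 m/s) × 1.22729×10^-7 s = 35.96 m

d ≈ 35.96 m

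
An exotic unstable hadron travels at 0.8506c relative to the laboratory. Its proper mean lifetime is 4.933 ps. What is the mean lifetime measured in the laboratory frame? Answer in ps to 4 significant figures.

Δt ≈ 9.382 ps

γ = 1/√(1 − 0.8506²) = 1.90182
Time dilation: Δt = γτ₀ = 1.90182 × 4.933 ps = 9.382 ps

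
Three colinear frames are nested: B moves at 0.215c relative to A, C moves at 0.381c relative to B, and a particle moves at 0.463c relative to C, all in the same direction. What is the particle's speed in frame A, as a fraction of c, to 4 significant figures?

Compose boost 2: (0.381 + 0.215)/(1 + 0.381×0.215) = 0.5960/1.08191 = 0.550875
Compose boost 3: (0.463 + 0.550875)/(1 + 0.463×0.550875) = 1.01388/1.25506 = 0.8078

u ≈ 0.8078c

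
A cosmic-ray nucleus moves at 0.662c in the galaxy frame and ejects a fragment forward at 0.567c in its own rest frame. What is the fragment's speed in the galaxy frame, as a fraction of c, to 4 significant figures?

u ≈ 0.8936c

Compose boost 2: (0.567 + 0.662)/(1 + 0.567×0.662) = 1.229/1.37535 = 0.8936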